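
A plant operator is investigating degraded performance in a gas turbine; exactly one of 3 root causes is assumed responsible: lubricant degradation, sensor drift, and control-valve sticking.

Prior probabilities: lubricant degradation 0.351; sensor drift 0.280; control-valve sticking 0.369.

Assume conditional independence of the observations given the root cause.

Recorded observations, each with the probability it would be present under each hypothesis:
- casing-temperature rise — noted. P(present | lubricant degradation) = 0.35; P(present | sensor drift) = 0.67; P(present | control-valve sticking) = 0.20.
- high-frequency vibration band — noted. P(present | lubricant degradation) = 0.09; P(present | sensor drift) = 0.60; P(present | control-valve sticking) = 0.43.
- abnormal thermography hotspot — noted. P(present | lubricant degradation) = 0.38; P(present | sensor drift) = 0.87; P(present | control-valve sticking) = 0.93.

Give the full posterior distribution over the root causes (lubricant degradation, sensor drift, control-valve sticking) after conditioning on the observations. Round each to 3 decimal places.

0.032, 0.744, 0.224

For each hypothesis, the unnormalized posterior weight is prior × product of the observation likelihoods:
  lubricant degradation: 0.351 × 0.35 × 0.09 × 0.38 = 0.0042015
  sensor drift: 0.280 × 0.67 × 0.60 × 0.87 = 0.097927
  control-valve sticking: 0.369 × 0.20 × 0.43 × 0.93 = 0.029513
Normalizing constant Z = 0.0042015 + 0.097927 + 0.029513 = 0.13164.
P(lubricant degradation | evidence) = 0.0042015 / 0.13164 ≈ 0.032
P(sensor drift | evidence) = 0.097927 / 0.13164 ≈ 0.744
P(control-valve sticking | evidence) = 0.029513 / 0.13164 ≈ 0.224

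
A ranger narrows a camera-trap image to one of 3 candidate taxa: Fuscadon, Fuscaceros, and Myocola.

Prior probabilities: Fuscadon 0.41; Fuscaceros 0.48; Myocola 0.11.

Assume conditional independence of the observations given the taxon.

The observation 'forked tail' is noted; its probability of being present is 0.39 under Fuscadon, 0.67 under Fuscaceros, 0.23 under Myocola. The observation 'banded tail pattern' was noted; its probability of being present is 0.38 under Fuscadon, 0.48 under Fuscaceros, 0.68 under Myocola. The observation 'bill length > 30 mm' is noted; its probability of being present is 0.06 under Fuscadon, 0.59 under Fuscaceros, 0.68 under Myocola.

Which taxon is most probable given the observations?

Multiply each prior by the joint likelihood of the evidence pattern:
  Fuscadon: 0.41 × 0.39 × 0.38 × 0.06 = 0.0036457
  Fuscaceros: 0.48 × 0.67 × 0.48 × 0.59 = 0.091077
  Myocola: 0.11 × 0.23 × 0.68 × 0.68 = 0.011699
Normalizing constant Z = 0.0036457 + 0.091077 + 0.011699 = 0.10642.
P(Fuscadon | evidence) ≈ 0.0036457 / 0.10642 ≈ 0.034
P(Fuscaceros | evidence) ≈ 0.091077 / 0.10642 ≈ 0.856
P(Myocola | evidence) ≈ 0.011699 / 0.10642 ≈ 0.110
The largest is 0.856, so Fuscaceros is most probable.

Fuscaceros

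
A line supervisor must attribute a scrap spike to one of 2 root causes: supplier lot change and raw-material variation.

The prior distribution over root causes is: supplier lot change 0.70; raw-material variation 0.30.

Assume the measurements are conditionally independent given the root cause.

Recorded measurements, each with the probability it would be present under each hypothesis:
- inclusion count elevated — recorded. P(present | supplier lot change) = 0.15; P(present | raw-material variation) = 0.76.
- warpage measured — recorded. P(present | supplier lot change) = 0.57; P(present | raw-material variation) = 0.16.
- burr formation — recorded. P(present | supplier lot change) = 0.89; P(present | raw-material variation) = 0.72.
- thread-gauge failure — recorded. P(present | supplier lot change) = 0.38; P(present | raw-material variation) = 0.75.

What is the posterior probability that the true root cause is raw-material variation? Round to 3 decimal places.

0.493

By Bayes' rule with conditional independence, the unnormalized weight for each hypothesis is prior × ∏ likelihoods:
  supplier lot change: 0.70 × 0.15 × 0.57 × 0.89 × 0.38 = 0.020241
  raw-material variation: 0.30 × 0.76 × 0.16 × 0.72 × 0.75 = 0.019699
Marginal likelihood of the evidence = 0.03994.
P(raw-material variation | evidence) = 0.019699 / 0.03994 ≈ 0.493.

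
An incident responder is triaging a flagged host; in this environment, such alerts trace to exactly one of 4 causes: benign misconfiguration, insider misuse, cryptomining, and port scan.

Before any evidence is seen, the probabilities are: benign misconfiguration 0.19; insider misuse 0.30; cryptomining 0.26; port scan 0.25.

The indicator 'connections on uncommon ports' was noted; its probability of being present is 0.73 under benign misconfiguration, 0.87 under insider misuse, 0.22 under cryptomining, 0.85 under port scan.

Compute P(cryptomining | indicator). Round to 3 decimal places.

0.085

For each hypothesis, the unnormalized posterior weight is prior × likelihood:
  benign misconfiguration: 0.19 × 0.73 = 0.1387
  insider misuse: 0.30 × 0.87 = 0.261
  cryptomining: 0.26 × 0.22 = 0.0572
  port scan: 0.25 × 0.85 = 0.2125
Normalizing constant Z = 0.1387 + 0.261 + 0.0572 + 0.2125 = 0.6694.
P(cryptomining | evidence) = 0.0572 / 0.6694 ≈ 0.085.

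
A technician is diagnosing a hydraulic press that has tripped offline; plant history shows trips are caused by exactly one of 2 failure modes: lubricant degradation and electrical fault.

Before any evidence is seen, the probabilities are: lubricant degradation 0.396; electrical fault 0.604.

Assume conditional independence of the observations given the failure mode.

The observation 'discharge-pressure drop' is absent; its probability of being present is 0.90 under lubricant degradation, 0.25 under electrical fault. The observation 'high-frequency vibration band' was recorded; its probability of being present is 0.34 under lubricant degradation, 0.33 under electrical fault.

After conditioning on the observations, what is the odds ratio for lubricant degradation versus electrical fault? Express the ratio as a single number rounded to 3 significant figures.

0.0901

The normalizing constant cancels in an odds ratio, so compute prior × likelihood for the two hypotheses only (using 1 − P(present | H) for each absent observation):
  lubricant degradation: 0.396 × (1 − 0.90) × 0.34 = 0.013464
  electrical fault: 0.604 × (1 − 0.25) × 0.33 = 0.14949
Posterior odds = 0.013464 / 0.14949 ≈ 0.0901.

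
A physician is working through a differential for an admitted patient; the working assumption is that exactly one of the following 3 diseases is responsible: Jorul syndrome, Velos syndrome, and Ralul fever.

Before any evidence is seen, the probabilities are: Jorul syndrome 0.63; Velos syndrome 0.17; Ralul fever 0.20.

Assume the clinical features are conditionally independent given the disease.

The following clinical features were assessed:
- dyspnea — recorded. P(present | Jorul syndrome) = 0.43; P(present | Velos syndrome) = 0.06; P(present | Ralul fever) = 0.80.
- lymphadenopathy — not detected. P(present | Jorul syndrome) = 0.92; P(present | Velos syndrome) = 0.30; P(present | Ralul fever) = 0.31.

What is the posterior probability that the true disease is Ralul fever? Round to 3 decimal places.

0.793

For each hypothesis, the unnormalized posterior weight is prior × product of the clinical feature likelihoods (using 1 − P(present | H) for each absent clinical feature):
  Jorul syndrome: 0.63 × 0.43 × (1 − 0.92) = 0.021672
  Velos syndrome: 0.17 × 0.06 × (1 − 0.30) = 0.00714
  Ralul fever: 0.20 × 0.80 × (1 − 0.31) = 0.1104
Normalizing constant Z = 0.021672 + 0.00714 + 0.1104 = 0.13921.
P(Ralul fever | evidence) = 0.1104 / 0.13921 ≈ 0.793.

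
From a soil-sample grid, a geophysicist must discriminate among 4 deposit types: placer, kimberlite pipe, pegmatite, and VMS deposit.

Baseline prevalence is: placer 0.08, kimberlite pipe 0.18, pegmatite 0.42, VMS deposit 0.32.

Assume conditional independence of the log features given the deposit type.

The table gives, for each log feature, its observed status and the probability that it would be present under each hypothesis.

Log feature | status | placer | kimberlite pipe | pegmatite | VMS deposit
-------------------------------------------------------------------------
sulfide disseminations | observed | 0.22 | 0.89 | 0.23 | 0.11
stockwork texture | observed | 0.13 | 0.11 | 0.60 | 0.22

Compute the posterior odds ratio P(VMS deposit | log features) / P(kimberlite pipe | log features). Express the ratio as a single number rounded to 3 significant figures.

Unnormalized posterior weight (prior times the log feature likelihoods) for each of the two hypotheses:
  VMS deposit: 0.32 × 0.11 × 0.22 = 0.007744
  kimberlite pipe: 0.18 × 0.89 × 0.11 = 0.017622
Odds(VMS deposit : kimberlite pipe) = 0.007744 / 0.017622 ≈ 0.439.

0.439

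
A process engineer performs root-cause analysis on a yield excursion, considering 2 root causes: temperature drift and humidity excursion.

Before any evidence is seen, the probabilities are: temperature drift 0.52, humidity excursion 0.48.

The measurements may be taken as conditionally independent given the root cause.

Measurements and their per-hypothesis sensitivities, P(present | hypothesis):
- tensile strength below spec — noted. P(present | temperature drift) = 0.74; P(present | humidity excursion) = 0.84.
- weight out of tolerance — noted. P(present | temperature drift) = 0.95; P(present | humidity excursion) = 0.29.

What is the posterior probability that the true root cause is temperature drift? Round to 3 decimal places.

By Bayes' rule with conditional independence, the unnormalized weight for each hypothesis is prior × ∏ likelihoods:
  temperature drift: 0.52 × 0.74 × 0.95 = 0.36556
  humidity excursion: 0.48 × 0.84 × 0.29 = 0.11693
Marginal likelihood of the evidence = 0.48249.
P(temperature drift | evidence) = 0.36556 / 0.48249 ≈ 0.758.

0.758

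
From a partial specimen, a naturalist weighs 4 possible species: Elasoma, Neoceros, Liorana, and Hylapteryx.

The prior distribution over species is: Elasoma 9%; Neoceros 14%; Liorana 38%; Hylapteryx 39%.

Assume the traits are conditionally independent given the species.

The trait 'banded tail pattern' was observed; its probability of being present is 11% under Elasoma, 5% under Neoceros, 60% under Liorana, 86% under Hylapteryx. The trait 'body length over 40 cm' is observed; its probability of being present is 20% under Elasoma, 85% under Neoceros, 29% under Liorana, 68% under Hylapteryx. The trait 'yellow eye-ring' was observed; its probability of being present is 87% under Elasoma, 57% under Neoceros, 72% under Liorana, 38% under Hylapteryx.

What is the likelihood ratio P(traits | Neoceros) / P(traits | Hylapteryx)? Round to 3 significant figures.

Take the product of per-trait likelihoods under each hypothesis, then divide.
  Neoceros: 0.05 × 0.85 × 0.57 = 0.024225
  Hylapteryx: 0.86 × 0.68 × 0.38 = 0.22222
Bayes factor = 0.024225 / 0.22222 ≈ 0.109

0.109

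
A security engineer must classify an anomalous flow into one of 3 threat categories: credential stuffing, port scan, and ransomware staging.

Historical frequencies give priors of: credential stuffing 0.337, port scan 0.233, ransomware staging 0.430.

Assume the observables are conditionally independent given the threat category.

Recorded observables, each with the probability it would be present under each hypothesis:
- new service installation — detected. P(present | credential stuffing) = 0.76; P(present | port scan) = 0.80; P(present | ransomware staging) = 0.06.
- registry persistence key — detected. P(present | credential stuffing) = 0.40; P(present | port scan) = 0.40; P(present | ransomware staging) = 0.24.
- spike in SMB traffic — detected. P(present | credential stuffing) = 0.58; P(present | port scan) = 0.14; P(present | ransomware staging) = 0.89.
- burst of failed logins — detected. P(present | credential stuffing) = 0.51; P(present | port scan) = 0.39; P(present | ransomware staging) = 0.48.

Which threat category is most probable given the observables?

credential stuffing

By Bayes' rule with conditional independence, the unnormalized weight for each hypothesis is prior × ∏ likelihoods:
  credential stuffing: 0.337 × 0.76 × 0.40 × 0.58 × 0.51 = 0.030304
  port scan: 0.233 × 0.80 × 0.40 × 0.14 × 0.39 = 0.004071
  ransomware staging: 0.430 × 0.06 × 0.24 × 0.89 × 0.48 = 0.0026452
The unnormalized weights sum to 0.03702.
P(credential stuffing | evidence) ≈ 0.030304 / 0.03702 ≈ 0.819
P(port scan | evidence) ≈ 0.004071 / 0.03702 ≈ 0.110
P(ransomware staging | evidence) ≈ 0.0026452 / 0.03702 ≈ 0.071
The largest is 0.819, so credential stuffing is most probable.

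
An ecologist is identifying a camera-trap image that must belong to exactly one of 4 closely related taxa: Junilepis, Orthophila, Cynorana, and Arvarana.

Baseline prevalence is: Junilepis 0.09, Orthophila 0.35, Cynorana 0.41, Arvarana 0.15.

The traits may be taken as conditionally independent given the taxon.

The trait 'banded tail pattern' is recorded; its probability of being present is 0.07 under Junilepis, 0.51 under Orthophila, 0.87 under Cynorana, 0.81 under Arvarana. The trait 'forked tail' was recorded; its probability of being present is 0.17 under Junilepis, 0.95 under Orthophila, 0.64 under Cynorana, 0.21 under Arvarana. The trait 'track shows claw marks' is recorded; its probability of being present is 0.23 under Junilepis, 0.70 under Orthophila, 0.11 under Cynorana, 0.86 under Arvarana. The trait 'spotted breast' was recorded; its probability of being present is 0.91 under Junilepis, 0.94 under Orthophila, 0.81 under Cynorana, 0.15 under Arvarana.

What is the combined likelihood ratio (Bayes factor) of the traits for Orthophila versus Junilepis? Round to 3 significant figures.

The Bayes factor is the ratio of the joint likelihoods of the trait pattern under the two hypotheses.
  Orthophila: 0.51 × 0.95 × 0.70 × 0.94 = 0.3188
  Junilepis: 0.07 × 0.17 × 0.23 × 0.91 = 0.0024907
Bayes factor = 0.3188 / 0.0024907 ≈ 128

128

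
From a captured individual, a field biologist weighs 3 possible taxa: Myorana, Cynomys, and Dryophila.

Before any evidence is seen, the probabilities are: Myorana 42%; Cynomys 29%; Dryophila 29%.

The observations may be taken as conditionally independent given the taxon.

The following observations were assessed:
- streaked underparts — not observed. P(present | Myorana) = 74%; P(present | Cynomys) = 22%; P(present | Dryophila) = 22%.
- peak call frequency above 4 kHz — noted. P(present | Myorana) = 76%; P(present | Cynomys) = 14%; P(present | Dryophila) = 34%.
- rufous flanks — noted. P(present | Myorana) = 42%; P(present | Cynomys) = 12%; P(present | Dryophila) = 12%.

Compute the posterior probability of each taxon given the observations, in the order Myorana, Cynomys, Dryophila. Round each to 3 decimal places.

0.728, 0.079, 0.193

For each hypothesis, the unnormalized posterior weight is prior × product of the observation likelihoods (using 1 − P(present | H) for each absent observation):
  Myorana: 0.42 × (1 − 0.74) × 0.76 × 0.42 = 0.034857
  Cynomys: 0.29 × (1 − 0.22) × 0.14 × 0.12 = 0.0038002
  Dryophila: 0.29 × (1 − 0.22) × 0.34 × 0.12 = 0.009229
The unnormalized weights sum to 0.047886.
P(Myorana | evidence) = 0.034857 / 0.047886 ≈ 0.728
P(Cynomys | evidence) = 0.0038002 / 0.047886 ≈ 0.079
P(Dryophila | evidence) = 0.009229 / 0.047886 ≈ 0.193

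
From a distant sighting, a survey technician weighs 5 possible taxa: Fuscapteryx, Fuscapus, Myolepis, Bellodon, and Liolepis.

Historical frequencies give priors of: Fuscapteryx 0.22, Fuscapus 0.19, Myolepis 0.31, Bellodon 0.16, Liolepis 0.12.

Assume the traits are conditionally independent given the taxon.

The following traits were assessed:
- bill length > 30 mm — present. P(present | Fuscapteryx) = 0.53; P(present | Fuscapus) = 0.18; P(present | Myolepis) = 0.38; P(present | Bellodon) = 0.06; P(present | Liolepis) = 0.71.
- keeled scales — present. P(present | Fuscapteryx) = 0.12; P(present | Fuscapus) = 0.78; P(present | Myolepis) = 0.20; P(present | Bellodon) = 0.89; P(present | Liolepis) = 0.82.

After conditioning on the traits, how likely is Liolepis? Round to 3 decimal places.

0.490

By Bayes' rule with conditional independence, the unnormalized weight for each hypothesis is prior × ∏ likelihoods:
  Fuscapteryx: 0.22 × 0.53 × 0.12 = 0.013992
  Fuscapus: 0.19 × 0.18 × 0.78 = 0.026676
  Myolepis: 0.31 × 0.38 × 0.20 = 0.02356
  Bellodon: 0.16 × 0.06 × 0.89 = 0.008544
  Liolepis: 0.12 × 0.71 × 0.82 = 0.069864
The unnormalized weights sum to 0.14264.
P(Liolepis | evidence) = 0.069864 / 0.14264 ≈ 0.490.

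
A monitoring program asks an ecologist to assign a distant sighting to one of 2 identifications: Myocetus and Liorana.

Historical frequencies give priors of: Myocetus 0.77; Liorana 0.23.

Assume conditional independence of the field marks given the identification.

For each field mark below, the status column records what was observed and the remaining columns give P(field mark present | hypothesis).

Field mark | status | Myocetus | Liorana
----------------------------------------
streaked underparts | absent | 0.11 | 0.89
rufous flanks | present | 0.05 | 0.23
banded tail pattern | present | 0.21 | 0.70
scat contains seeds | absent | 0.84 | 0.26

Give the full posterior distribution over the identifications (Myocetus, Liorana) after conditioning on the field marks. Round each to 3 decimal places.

0.276, 0.724

By Bayes' rule with conditional independence, the unnormalized weight for each hypothesis is prior × ∏ likelihoods (using 1 − P(present | H) for each absent field mark):
  Myocetus: 0.77 × (1 − 0.11) × 0.05 × 0.21 × (1 − 0.84) = 0.0011513
  Liorana: 0.23 × (1 − 0.89) × 0.23 × 0.70 × (1 − 0.26) = 0.0030142
Normalizing constant Z = 0.0011513 + 0.0030142 = 0.0041655.
P(Myocetus | evidence) = 0.0011513 / 0.0041655 ≈ 0.276
P(Liorana | evidence) = 0.0030142 / 0.0041655 ≈ 0.724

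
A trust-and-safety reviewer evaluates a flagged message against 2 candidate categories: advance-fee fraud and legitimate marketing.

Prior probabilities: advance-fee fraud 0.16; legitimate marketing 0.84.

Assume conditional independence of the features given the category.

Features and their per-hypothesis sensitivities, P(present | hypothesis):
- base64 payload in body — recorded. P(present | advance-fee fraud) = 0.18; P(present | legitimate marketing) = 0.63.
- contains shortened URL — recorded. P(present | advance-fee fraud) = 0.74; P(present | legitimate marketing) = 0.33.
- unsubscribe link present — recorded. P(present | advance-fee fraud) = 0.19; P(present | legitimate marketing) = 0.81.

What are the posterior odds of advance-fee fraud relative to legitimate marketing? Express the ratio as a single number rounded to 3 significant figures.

0.0286

The normalizing constant cancels in an odds ratio, so compute prior × likelihood for the two hypotheses only:
  advance-fee fraud: 0.16 × 0.18 × 0.74 × 0.19 = 0.0040493
  legitimate marketing: 0.84 × 0.63 × 0.33 × 0.81 = 0.14146
Odds(advance-fee fraud : legitimate marketing) = 0.0040493 / 0.14146 ≈ 0.0286.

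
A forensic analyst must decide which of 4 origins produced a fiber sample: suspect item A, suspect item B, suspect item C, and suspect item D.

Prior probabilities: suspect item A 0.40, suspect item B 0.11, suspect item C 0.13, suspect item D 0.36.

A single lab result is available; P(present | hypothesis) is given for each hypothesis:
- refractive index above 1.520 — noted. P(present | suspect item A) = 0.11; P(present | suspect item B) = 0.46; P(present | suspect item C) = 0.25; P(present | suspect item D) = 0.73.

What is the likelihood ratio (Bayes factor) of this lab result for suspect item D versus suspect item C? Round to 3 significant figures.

2.92

Likelihood of this lab result under each hypothesis:
  suspect item D: 0.73
  suspect item C: 0.25
Bayes factor = 0.73 / 0.25 ≈ 2.92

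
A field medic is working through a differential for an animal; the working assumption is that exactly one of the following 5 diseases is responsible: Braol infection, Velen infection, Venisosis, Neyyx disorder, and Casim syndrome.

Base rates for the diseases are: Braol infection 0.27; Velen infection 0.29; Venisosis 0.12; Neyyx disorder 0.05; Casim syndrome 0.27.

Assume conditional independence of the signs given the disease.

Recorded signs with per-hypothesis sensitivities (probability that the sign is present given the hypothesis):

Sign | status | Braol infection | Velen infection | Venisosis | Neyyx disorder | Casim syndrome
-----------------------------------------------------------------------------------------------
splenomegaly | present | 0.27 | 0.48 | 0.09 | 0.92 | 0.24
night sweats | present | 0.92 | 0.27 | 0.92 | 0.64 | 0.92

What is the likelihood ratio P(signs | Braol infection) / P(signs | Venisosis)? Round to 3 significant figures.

Joint likelihood of the sign pattern under each hypothesis:
  Braol infection: 0.27 × 0.92 = 0.2484
  Venisosis: 0.09 × 0.92 = 0.0828
Bayes factor = 0.2484 / 0.0828 ≈ 3.00

3.00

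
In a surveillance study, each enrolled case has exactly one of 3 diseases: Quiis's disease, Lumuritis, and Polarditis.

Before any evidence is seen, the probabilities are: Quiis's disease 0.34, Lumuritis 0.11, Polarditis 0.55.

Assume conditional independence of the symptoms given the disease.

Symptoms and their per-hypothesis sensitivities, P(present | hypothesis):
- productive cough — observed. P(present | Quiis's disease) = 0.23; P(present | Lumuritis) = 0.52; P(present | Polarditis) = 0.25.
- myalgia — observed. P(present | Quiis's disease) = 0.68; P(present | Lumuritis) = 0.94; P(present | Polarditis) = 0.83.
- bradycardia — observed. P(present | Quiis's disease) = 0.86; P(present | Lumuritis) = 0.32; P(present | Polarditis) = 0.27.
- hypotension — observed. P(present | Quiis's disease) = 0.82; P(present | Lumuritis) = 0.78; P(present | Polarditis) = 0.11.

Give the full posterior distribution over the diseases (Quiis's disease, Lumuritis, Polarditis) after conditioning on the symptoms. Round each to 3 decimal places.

0.690, 0.247, 0.062

By Bayes' rule with conditional independence, the unnormalized weight for each hypothesis is prior × ∏ likelihoods:
  Quiis's disease: 0.34 × 0.23 × 0.68 × 0.86 × 0.82 = 0.0375
  Lumuritis: 0.11 × 0.52 × 0.94 × 0.32 × 0.78 = 0.01342
  Polarditis: 0.55 × 0.25 × 0.83 × 0.27 × 0.11 = 0.0033895
Normalizing constant Z = 0.0375 + 0.01342 + 0.0033895 = 0.05431.
P(Quiis's disease | evidence) = 0.0375 / 0.05431 ≈ 0.690
P(Lumuritis | evidence) = 0.01342 / 0.05431 ≈ 0.247
P(Polarditis | evidence) = 0.0033895 / 0.05431 ≈ 0.062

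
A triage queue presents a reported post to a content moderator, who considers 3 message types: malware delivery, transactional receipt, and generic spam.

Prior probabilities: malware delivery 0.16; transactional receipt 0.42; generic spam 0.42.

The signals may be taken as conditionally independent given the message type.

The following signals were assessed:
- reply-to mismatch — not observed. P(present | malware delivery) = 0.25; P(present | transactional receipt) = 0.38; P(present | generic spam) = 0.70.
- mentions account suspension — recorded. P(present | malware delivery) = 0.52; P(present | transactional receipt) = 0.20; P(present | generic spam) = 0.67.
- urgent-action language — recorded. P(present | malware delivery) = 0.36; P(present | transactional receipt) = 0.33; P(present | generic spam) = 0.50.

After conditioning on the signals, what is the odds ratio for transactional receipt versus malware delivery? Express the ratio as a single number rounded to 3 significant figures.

0.765

The normalizing constant cancels in an odds ratio, so compute prior × likelihood for the two hypotheses only (using 1 − P(present | H) for each absent signal):
  transactional receipt: 0.42 × (1 − 0.38) × 0.20 × 0.33 = 0.017186
  malware delivery: 0.16 × (1 − 0.25) × 0.52 × 0.36 = 0.022464
Odds(transactional receipt : malware delivery) = 0.017186 / 0.022464 ≈ 0.765.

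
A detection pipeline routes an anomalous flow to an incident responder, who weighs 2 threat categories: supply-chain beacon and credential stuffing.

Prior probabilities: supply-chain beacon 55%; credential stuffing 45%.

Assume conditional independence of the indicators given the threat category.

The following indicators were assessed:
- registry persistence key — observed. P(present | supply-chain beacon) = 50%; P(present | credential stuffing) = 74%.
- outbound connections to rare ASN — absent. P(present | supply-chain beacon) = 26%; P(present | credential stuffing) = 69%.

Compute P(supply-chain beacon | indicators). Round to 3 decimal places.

0.663

Multiply each prior by the joint likelihood of the indicator pattern (using 1 − P(present | H) for each absent indicator):
  supply-chain beacon: 0.55 × 0.50 × (1 − 0.26) = 0.2035
  credential stuffing: 0.45 × 0.74 × (1 − 0.69) = 0.10323
Marginal likelihood of the evidence = 0.30673.
P(supply-chain beacon | evidence) = 0.2035 / 0.30673 ≈ 0.663.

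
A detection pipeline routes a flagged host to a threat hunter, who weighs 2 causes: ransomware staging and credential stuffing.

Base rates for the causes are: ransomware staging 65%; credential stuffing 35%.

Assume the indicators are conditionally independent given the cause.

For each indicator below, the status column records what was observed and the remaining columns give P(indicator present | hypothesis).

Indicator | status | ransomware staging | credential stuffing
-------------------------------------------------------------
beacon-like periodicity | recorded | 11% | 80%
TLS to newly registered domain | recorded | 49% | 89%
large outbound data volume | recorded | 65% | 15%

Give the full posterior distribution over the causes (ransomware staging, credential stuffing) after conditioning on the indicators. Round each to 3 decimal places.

0.379, 0.621

For each hypothesis, the unnormalized posterior weight is prior × product of the indicator likelihoods:
  ransomware staging: 0.65 × 0.11 × 0.49 × 0.65 = 0.022773
  credential stuffing: 0.35 × 0.80 × 0.89 × 0.15 = 0.03738
Normalizing constant Z = 0.022773 + 0.03738 = 0.060153.
P(ransomware staging | evidence) = 0.022773 / 0.060153 ≈ 0.379
P(credential stuffing | evidence) = 0.03738 / 0.060153 ≈ 0.621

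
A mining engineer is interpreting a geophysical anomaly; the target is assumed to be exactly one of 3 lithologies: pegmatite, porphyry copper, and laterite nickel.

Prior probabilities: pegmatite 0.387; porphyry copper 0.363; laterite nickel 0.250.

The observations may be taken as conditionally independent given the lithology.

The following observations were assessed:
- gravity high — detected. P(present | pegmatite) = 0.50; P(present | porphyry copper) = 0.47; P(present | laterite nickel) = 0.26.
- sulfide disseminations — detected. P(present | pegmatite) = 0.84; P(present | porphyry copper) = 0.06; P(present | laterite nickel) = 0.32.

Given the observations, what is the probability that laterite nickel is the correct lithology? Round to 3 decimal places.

Multiply each prior by the joint likelihood of the evidence pattern:
  pegmatite: 0.387 × 0.50 × 0.84 = 0.16254
  porphyry copper: 0.363 × 0.47 × 0.06 = 0.010237
  laterite nickel: 0.250 × 0.26 × 0.32 = 0.0208
Normalizing constant Z = 0.16254 + 0.010237 + 0.0208 = 0.19358.
P(laterite nickel | evidence) = 0.0208 / 0.19358 ≈ 0.107.

0.107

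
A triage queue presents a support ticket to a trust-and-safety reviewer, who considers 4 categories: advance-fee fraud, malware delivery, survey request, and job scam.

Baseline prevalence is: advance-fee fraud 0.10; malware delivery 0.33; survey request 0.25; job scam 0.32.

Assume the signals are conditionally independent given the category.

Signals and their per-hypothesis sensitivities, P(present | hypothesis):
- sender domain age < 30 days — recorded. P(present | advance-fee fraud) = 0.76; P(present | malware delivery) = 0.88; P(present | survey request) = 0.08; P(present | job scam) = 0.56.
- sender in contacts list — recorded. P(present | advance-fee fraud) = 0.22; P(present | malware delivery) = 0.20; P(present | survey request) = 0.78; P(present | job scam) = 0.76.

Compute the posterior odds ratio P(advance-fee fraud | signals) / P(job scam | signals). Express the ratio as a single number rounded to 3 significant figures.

Unnormalized posterior weight (prior times the signal likelihoods) for each of the two hypotheses:
  advance-fee fraud: 0.10 × 0.76 × 0.22 = 0.01672
  job scam: 0.32 × 0.56 × 0.76 = 0.13619
Posterior odds = 0.01672 / 0.13619 ≈ 0.123.

0.123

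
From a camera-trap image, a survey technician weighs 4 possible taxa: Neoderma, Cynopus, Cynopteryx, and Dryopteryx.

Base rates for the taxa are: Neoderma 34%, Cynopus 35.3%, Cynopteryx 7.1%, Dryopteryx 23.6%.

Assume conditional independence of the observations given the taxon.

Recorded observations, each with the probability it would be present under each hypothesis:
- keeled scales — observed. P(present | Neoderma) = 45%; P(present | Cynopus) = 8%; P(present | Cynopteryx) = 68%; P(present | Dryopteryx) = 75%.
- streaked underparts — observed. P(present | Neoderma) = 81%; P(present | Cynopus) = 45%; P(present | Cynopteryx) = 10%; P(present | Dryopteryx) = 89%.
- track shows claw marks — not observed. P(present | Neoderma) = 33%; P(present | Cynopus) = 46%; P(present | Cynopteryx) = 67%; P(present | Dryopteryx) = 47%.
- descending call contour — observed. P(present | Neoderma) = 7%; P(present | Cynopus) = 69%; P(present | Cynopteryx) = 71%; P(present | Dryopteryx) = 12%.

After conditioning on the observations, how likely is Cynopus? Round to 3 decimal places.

0.218

By Bayes' rule with conditional independence, the unnormalized weight for each hypothesis is prior × ∏ likelihoods (using 1 − P(present | H) for each absent observation):
  Neoderma: 0.340 × 0.45 × 0.81 × (1 − 0.33) × 0.07 = 0.0058123
  Cynopus: 0.353 × 0.08 × 0.45 × (1 − 0.46) × 0.69 = 0.004735
  Cynopteryx: 0.071 × 0.68 × 0.10 × (1 − 0.67) × 0.71 = 0.0011312
  Dryopteryx: 0.236 × 0.75 × 0.89 × (1 − 0.47) × 0.12 = 0.010019
The unnormalized weights sum to 0.021697.
P(Cynopus | evidence) = 0.004735 / 0.021697 ≈ 0.218.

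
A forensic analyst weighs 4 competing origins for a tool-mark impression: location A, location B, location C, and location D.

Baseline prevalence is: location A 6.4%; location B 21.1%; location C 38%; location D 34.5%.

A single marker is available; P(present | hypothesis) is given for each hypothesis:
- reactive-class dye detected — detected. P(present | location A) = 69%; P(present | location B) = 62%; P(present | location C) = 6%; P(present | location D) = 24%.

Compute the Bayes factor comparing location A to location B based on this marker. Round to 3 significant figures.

The Bayes factor is the ratio of the two likelihoods.
  location A: 0.69
  location B: 0.62
Bayes factor = 0.69 / 0.62 ≈ 1.11

1.11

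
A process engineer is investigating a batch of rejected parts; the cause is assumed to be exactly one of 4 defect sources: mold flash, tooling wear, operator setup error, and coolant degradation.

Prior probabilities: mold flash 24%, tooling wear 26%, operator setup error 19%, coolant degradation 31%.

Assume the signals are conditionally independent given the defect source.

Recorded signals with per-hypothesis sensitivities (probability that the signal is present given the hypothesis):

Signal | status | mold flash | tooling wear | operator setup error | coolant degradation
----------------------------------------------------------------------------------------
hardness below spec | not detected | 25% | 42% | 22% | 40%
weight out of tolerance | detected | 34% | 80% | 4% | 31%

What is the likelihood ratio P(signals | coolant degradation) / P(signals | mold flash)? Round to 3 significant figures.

Joint likelihood of the signal pattern under each hypothesis (using 1 − P(present | H) for each absent signal):
  coolant degradation: (1 − 0.40) × 0.31 = 0.186
  mold flash: (1 − 0.25) × 0.34 = 0.255
Bayes factor = 0.186 / 0.255 ≈ 0.729

0.729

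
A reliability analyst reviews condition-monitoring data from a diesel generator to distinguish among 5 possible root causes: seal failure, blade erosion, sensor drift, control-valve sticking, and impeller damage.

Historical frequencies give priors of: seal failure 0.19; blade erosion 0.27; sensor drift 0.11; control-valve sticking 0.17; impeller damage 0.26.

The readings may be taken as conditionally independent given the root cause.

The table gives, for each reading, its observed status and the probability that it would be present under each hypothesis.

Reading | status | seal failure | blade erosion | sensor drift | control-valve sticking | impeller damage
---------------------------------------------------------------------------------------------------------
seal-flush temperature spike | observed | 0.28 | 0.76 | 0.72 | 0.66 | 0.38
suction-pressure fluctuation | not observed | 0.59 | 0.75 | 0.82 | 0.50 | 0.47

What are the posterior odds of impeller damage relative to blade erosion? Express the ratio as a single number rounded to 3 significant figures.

1.02

Unnormalized posterior weight (prior times the reading likelihoods) for each of the two hypotheses (using 1 − P(present | H) for each absent reading):
  impeller damage: 0.26 × 0.38 × (1 − 0.47) = 0.052364
  blade erosion: 0.27 × 0.76 × (1 − 0.75) = 0.0513
Posterior odds = 0.052364 / 0.0513 ≈ 1.02.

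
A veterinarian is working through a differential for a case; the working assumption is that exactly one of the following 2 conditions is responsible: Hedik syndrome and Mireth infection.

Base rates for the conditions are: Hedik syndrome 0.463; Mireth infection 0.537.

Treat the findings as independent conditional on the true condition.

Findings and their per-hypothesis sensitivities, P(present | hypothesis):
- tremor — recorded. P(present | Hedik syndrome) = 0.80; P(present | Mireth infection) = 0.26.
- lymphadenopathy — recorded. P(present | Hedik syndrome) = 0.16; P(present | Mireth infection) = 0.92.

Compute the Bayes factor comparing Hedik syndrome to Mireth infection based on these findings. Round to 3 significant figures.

The Bayes factor is the ratio of the joint likelihoods of the evidence pattern under the two hypotheses.
  Hedik syndrome: 0.80 × 0.16 = 0.128
  Mireth infection: 0.26 × 0.92 = 0.2392
Bayes factor = 0.128 / 0.2392 ≈ 0.535

0.535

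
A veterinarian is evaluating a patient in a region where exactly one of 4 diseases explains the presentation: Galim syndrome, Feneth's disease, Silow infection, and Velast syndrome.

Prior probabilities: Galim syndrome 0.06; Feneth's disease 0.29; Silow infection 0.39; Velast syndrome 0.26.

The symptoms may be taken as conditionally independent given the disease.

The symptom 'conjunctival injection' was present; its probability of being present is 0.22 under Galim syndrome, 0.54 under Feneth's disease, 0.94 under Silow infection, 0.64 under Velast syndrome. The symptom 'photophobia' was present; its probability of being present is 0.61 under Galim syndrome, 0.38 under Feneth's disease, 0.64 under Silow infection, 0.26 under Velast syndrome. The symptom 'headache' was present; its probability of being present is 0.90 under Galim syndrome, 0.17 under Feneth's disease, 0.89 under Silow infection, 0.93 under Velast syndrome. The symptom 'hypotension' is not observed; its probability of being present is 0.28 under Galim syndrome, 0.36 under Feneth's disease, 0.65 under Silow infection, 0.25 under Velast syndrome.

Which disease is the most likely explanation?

Silow infection

By Bayes' rule with conditional independence, the unnormalized weight for each hypothesis is prior × ∏ likelihoods (using 1 − P(present | H) for each absent symptom):
  Galim syndrome: 0.06 × 0.22 × 0.61 × 0.90 × (1 − 0.28) = 0.0052177
  Feneth's disease: 0.29 × 0.54 × 0.38 × 0.17 × (1 − 0.36) = 0.0064745
  Silow infection: 0.39 × 0.94 × 0.64 × 0.89 × (1 − 0.65) = 0.073085
  Velast syndrome: 0.26 × 0.64 × 0.26 × 0.93 × (1 − 0.25) = 0.030177
The unnormalized weights sum to 0.11495.
P(Galim syndrome | evidence) ≈ 0.0052177 / 0.11495 ≈ 0.045
P(Feneth's disease | evidence) ≈ 0.0064745 / 0.11495 ≈ 0.056
P(Silow infection | evidence) ≈ 0.073085 / 0.11495 ≈ 0.636
P(Velast syndrome | evidence) ≈ 0.030177 / 0.11495 ≈ 0.263
The largest is 0.636, so Silow infection is most probable.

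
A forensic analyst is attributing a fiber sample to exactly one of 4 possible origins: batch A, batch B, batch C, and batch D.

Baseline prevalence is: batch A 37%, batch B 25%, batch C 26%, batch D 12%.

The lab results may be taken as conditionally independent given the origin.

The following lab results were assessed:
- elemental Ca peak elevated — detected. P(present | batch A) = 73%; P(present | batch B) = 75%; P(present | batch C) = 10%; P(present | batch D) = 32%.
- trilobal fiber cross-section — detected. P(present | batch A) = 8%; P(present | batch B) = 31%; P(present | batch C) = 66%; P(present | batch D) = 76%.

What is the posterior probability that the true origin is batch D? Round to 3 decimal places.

0.231

Multiply each prior by the joint likelihood of the lab result pattern:
  batch A: 0.37 × 0.73 × 0.08 = 0.021608
  batch B: 0.25 × 0.75 × 0.31 = 0.058125
  batch C: 0.26 × 0.10 × 0.66 = 0.01716
  batch D: 0.12 × 0.32 × 0.76 = 0.029184
Marginal likelihood of the evidence = 0.12608.
P(batch D | evidence) = 0.029184 / 0.12608 ≈ 0.231.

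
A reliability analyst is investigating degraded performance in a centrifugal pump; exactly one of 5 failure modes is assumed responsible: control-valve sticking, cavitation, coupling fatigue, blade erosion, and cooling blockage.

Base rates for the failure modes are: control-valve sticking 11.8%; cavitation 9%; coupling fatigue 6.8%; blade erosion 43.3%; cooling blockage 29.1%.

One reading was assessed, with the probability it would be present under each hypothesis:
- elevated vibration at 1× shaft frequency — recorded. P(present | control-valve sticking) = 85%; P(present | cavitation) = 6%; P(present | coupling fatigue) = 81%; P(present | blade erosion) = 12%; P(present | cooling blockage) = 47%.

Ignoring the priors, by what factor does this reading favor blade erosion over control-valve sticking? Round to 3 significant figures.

The Bayes factor is the ratio of the two likelihoods.
  blade erosion: 0.12
  control-valve sticking: 0.85
Bayes factor = 0.12 / 0.85 ≈ 0.141

0.141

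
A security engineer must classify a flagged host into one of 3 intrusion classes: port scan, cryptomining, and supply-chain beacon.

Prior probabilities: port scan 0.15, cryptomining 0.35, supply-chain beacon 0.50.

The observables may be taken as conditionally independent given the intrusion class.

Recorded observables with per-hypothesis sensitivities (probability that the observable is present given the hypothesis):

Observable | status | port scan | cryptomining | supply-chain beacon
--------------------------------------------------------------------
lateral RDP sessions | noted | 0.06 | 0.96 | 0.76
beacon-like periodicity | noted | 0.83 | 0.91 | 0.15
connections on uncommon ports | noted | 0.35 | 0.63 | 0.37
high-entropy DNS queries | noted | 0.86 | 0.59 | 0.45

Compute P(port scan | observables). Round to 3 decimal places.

Multiply each prior by the joint likelihood of the observable pattern:
  port scan: 0.15 × 0.06 × 0.83 × 0.35 × 0.86 = 0.0022485
  cryptomining: 0.35 × 0.96 × 0.91 × 0.63 × 0.59 = 0.11365
  supply-chain beacon: 0.50 × 0.76 × 0.15 × 0.37 × 0.45 = 0.0094905
Marginal likelihood of the evidence = 0.12539.
P(port scan | evidence) = 0.0022485 / 0.12539 ≈ 0.018.

0.018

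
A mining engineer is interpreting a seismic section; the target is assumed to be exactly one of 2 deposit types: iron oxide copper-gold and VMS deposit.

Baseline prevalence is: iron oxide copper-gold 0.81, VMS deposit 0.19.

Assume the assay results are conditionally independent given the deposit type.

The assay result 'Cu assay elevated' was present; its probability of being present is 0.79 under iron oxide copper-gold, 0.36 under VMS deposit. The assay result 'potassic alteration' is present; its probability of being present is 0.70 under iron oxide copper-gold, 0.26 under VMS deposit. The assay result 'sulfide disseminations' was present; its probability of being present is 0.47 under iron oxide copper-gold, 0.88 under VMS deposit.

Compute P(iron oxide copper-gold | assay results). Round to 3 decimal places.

0.931

By Bayes' rule with conditional independence, the unnormalized weight for each hypothesis is prior × ∏ likelihoods:
  iron oxide copper-gold: 0.81 × 0.79 × 0.70 × 0.47 = 0.21053
  VMS deposit: 0.19 × 0.36 × 0.26 × 0.88 = 0.01565
Marginal likelihood of the evidence = 0.22618.
P(iron oxide copper-gold | evidence) = 0.21053 / 0.22618 ≈ 0.931.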